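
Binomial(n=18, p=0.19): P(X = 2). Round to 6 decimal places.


P = C(n,k) * p^k * (1-p)^(n-k)
C(18,2) = 153
p^k = 0.19^2 = 0.0361
(1-p)^(n-k) = 0.81^16 ≈ 0.03433684
P = 153 * 0.0361 * 0.03433684 ≈ 0.189653

0.189653


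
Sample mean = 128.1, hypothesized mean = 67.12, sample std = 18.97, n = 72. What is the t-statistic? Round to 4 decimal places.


t = (xbar - mu0) / (s/sqrt(n))
xbar - mu0 = 128.1 - 67.12 = 60.98
sqrt(72) ≈ 8.48528137
s/sqrt(n) = 18.97 / 8.48528137 ≈ 2.23563594
t = 60.98 / 2.23563594 ≈ 27.276355

27.2764


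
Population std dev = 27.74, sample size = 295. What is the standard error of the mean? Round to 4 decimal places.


SE = sigma / sqrt(n)
sqrt(295) ≈ 17.175564
SE = 27.74 / 17.175564 ≈ 1.615085

1.6151


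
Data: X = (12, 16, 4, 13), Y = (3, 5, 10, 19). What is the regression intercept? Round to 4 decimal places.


a = ybar - b*xbar, where b = sum((xi-xbar)(yi-ybar)) / sum((xi-xbar)^2)
n = 4, xbar = 45/4 = 11.25, ybar = 37/4 = 9.25
Sxy = sum((xi-xbar)(yi-ybar)) = -13.25
Sxx = sum((xi-xbar)^2) = 78.75
b = Sxy / Sxx = -53/315 ≈ -0.168254
a = 9.25 - (-0.168254) * 11.25 = 78/7 ≈ 11.142857

11.1429


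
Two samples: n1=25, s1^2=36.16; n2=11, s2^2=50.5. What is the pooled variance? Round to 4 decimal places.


sp^2 = ((n1-1)*s1^2 + (n2-1)*s2^2)/(n1+n2-2)
(n1-1)*s1^2 = 24 * 36.16 = 867.84
(n2-1)*s2^2 = 10 * 50.5 = 505
numerator = 867.84 + 505 = 1372.84
n1+n2-2 = 34
sp^2 = 1372.84 / 34 = 34321/850 ≈ 40.377647

40.3776


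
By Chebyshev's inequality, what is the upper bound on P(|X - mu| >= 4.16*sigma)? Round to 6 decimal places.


P <= 1/k^2
k^2 = 4.16^2 = 17.3056
1/k^2 = 1 / 17.3056 ≈ 0.05778476

0.057785


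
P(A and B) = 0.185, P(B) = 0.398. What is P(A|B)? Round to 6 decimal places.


P(A|B) = P(A and B) / P(B) = 0.185 / 0.398 = 185/398 ≈ 0.46482412

0.464824


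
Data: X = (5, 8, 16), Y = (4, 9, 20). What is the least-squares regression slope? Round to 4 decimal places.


b = sum((xi-xbar)(yi-ybar)) / sum((xi-xbar)^2)
n = 3, xbar = 29/3 ≈ 9.666667, ybar = 33/3 = 11
Sxy = sum((xi-xbar)(yi-ybar)) = 93
Sxx = sum((xi-xbar)^2) = 194/3 ≈ 64.666667
b = Sxy / Sxx = 279/194 ≈ 1.438144

1.4381


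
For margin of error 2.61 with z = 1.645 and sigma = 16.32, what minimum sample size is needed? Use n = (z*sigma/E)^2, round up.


z*sigma/E = 1.645 * 16.32 / 2.61 = 22372/2175 ≈ 10.285977
(z*sigma/E)^2 ≈ 105.801323
round up: n = 106

106


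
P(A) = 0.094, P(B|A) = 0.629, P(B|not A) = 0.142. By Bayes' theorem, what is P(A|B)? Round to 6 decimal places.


P(A|B) = P(B|A)*P(A) / P(B), P(B) = P(B|A)*P(A) + P(B|not A)*P(not A)
P(B|A)*P(A) = 0.629 * 0.094 = 0.059126
P(B|not A)*P(not A) = 0.142 * 0.906 = 0.128652
P(B) = 0.059126 + 0.128652 = 0.187778
P(A|B) = 0.059126 / 0.187778 ≈ 0.31487182

0.314872


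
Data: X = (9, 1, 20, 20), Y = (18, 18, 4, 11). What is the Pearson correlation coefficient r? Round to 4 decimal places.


r = sum((xi-xbar)(yi-ybar)) / sqrt(sum((xi-xbar)^2) * sum((yi-ybar)^2))
n = 4, xbar = 50/4 = 12.5, ybar = 51/4 = 12.75
Sxy = sum((xi-xbar)(yi-ybar)) = -157.5
Sxx = sum((xi-xbar)^2) = 257
Syy = sum((yi-ybar)^2) = 134.75
sqrt(Sxx*Syy) ≈ 186.093391
r = Sxy / sqrt(Sxx*Syy) = -157.5 / 186.093391 ≈ -0.846349

-0.8463


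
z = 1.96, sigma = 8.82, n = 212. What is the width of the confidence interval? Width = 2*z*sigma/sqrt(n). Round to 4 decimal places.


width = 2*z*sigma/sqrt(n)
2*z*sigma = 2 * 1.96 * 8.82 = 34.5744
sqrt(212) ≈ 14.560220
width = 34.5744 / 14.560220 ≈ 2.374580

2.3746


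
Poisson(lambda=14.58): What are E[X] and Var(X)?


E[X] = Var(X) = lambda = 14.58

14.58, 14.58


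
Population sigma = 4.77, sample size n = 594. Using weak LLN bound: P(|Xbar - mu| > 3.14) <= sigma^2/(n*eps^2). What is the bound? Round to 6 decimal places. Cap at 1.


bound = min(1, sigma^2/(n*eps^2))
sigma^2 = 4.77^2 = 22.7529
n*eps^2 = 594 * 3.14^2 = 594 * 9.8596 = 5856.6024
sigma^2/(n*eps^2) = 22.7529 / 5856.6024 ≈ 0.00388500

0.003885


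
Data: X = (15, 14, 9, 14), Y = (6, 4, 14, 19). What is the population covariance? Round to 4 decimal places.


Cov = (1/n)*sum((xi-xbar)(yi-ybar))
n = 4, xbar = 52/4 = 13, ybar = 43/4 = 10.75
sum((xi-xbar)(yi-ybar)) = -21
Cov = -21 / 4 = -5.25

-5.2500


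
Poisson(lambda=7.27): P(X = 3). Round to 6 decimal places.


P = e^(-lam) * lam^k / k!
e^(-7.27) ≈ 0.0006961120
lam^k = 7.27^3 = 384.240583
k! = 3! = 6
P = 0.0006961120 * 384.240583 / 6 ≈ 0.044579

0.044579


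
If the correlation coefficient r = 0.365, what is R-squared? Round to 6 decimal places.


R^2 = r^2 = (0.365)^2 = 0.133225

0.133225


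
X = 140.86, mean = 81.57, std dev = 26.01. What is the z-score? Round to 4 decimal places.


z = (X - mu) / sigma
X - mu = 140.86 - 81.57 = 59.29
z = 59.29 / 26.01 = 5929/2601 ≈ 2.279508

2.2795


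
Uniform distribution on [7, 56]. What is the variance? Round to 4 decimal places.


Var = (b-a)^2 / 12
(b-a)^2 = (56 - 7)^2 = 2401
Var = 2401/12 ≈ 200.083333

200.0833


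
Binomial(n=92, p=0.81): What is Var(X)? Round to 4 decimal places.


Var = n*p*(1-p) = 92 * 0.81 * 0.19 = 14.1588

14.1588


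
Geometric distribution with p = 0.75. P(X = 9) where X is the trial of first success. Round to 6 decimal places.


P = (1-p)^(k-1) * p
(1-p)^(k-1) = 0.25^8 ≈ 0.00001525879
P = 0.00001525879 * 0.75 ≈ 0.00001144409

0.000011


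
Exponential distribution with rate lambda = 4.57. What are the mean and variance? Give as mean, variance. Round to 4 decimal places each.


mean = 1/lam, var = 1/lam^2
mean = 1 / 4.57 = 100/457 ≈ 0.218818
lam^2 = 4.57^2 = 20.8849
var = 1 / 20.8849 ≈ 0.047881

0.2188, 0.0479


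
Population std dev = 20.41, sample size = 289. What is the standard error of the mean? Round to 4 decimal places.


SE = sigma / sqrt(n)
sqrt(289) = 17
SE = 20.41 / 17 = 2041/1700 ≈ 1.200588

1.2006


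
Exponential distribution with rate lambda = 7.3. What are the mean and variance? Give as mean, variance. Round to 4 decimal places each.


mean = 1/lam, var = 1/lam^2
mean = 1 / 7.3 = 10/73 ≈ 0.136986
lam^2 = 7.3^2 = 53.29
var = 1 / 53.29 = 100/5329 ≈ 0.018765

0.1370, 0.0188


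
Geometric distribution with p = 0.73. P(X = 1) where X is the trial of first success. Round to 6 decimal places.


P = (1-p)^(k-1) * p
(1-p)^(k-1) = 0.27^0 = 1
P = 1 * 0.73 = 0.73

0.730000


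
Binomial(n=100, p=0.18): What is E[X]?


E[X] = n*p = 100 * 0.18 = 18

18


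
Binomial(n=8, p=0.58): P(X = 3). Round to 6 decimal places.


P = C(n,k) * p^k * (1-p)^(n-k)
C(8,3) = 56
p^k = 0.58^3 = 0.195112
(1-p)^(n-k) = 0.42^5 ≈ 0.01306912
P = 56 * 0.195112 * 0.01306912 ≈ 0.142797

0.142797


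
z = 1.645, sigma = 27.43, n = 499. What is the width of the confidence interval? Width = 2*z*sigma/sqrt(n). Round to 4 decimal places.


width = 2*z*sigma/sqrt(n)
2*z*sigma = 2 * 1.645 * 27.43 = 90.2447
sqrt(499) ≈ 22.338308
width = 90.2447 / 22.338308 ≈ 4.039908

4.0399


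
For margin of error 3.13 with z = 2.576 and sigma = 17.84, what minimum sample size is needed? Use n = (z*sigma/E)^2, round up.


z*sigma/E = 2.576 * 17.84 / 3.13 ≈ 14.682377
(z*sigma/E)^2 ≈ 215.572194
round up: n = 216

216


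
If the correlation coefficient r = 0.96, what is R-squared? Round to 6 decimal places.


R^2 = r^2 = (0.96)^2 = 0.9216

0.921600


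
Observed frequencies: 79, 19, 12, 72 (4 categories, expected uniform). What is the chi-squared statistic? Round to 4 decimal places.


chi2 = sum((O-E)^2/E), E = total/4
total = 182, E = 182/4 = 45.5
(79 - 45.5)^2 / 45.5 = 1122.25 / 45.5 = 4489/182 ≈ 24.664835
(19 - 45.5)^2 / 45.5 = 702.25 / 45.5 = 2809/182 ≈ 15.434066
(12 - 45.5)^2 / 45.5 = 1122.25 / 45.5 = 4489/182 ≈ 24.664835
(72 - 45.5)^2 / 45.5 = 702.25 / 45.5 = 2809/182 ≈ 15.434066
chi2 = 7298/91 ≈ 80.197802

80.1978


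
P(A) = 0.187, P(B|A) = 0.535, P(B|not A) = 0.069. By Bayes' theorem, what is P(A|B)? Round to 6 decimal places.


P(A|B) = P(B|A)*P(A) / P(B), P(B) = P(B|A)*P(A) + P(B|not A)*P(not A)
P(B|A)*P(A) = 0.535 * 0.187 = 0.100045
P(B|not A)*P(not A) = 0.069 * 0.813 = 0.056097
P(B) = 0.100045 + 0.056097 = 0.156142
P(A|B) = 0.100045 / 0.156142 ≈ 0.64073087

0.640731


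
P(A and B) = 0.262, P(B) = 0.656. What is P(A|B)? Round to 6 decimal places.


P(A|B) = P(A and B) / P(B) = 0.262 / 0.656 = 131/328 ≈ 0.39939024

0.399390


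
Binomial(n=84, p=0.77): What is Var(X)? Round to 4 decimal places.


Var = n*p*(1-p) = 84 * 0.77 * 0.23 = 14.8764

14.8764


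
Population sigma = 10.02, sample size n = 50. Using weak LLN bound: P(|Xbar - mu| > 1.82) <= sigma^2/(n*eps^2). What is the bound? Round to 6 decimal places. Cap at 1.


bound = min(1, sigma^2/(n*eps^2))
sigma^2 = 10.02^2 = 100.4004
n*eps^2 = 50 * 1.82^2 = 50 * 3.3124 = 165.62
sigma^2/(n*eps^2) = 100.4004 / 165.62 ≈ 0.60620940

0.606209


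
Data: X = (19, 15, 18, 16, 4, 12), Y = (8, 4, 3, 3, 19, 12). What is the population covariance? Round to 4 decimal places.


Cov = (1/n)*sum((xi-xbar)(yi-ybar))
n = 6, xbar = 84/6 = 14, ybar = 49/6 ≈ 8.166667
sum((xi-xbar)(yi-ybar)) = -152
Cov = -152 / 6 = -76/3 ≈ -25.333333

-25.3333


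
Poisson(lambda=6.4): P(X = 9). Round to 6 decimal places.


P = e^(-lam) * lam^k / k!
e^(-6.4) ≈ 0.001661557
lam^k = 6.4^9 ≈ 18014398.509482
k! = 9! = 362880
P = 0.001661557 * 18014398.509482 / 362880 ≈ 0.082484

0.082484


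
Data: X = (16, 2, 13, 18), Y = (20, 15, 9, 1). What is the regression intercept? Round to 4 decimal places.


a = ybar - b*xbar, where b = sum((xi-xbar)(yi-ybar)) / sum((xi-xbar)^2)
n = 4, xbar = 49/4 = 12.25, ybar = 45/4 = 11.25
Sxy = sum((xi-xbar)(yi-ybar)) = -66.25
Sxx = sum((xi-xbar)^2) = 152.75
b = Sxy / Sxx = -265/611 ≈ -0.433715
a = 11.25 - (-0.433715) * 12.25 = 10120/611 ≈ 16.563011

16.5630


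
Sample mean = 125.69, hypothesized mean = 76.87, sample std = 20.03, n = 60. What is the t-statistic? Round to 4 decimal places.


t = (xbar - mu0) / (s/sqrt(n))
xbar - mu0 = 125.69 - 76.87 = 48.82
sqrt(60) ≈ 7.74596669
s/sqrt(n) = 20.03 / 7.74596669 ≈ 2.58586188
t = 48.82 / 2.58586188 ≈ 18.879585

18.8796


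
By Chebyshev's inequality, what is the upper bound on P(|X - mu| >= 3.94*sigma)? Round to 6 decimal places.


P <= 1/k^2
k^2 = 3.94^2 = 15.5236
1/k^2 = 1 / 15.5236 ≈ 0.06441805

0.064418


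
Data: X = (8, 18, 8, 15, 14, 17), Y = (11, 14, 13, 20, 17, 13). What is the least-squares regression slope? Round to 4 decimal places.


b = sum((xi-xbar)(yi-ybar)) / sum((xi-xbar)^2)
n = 6, xbar = 80/6 = 40/3 ≈ 13.333333, ybar = 88/6 = 44/3 ≈ 14.666667
Sxy = sum((xi-xbar)(yi-ybar)) = 89/3 ≈ 29.666667
Sxx = sum((xi-xbar)^2) = 286/3 ≈ 95.333333
b = Sxy / Sxx = 89/286 ≈ 0.311189

0.3112


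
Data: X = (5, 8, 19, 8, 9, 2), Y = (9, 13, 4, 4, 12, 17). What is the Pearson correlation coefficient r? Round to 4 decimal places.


r = sum((xi-xbar)(yi-ybar)) / sqrt(sum((xi-xbar)^2) * sum((yi-ybar)^2))
n = 6, xbar = 51/6 = 8.5, ybar = 59/6 ≈ 9.833333
Sxy = sum((xi-xbar)(yi-ybar)) = -102.5
Sxx = sum((xi-xbar)^2) = 165.5
Syy = sum((yi-ybar)^2) = 809/6 ≈ 134.833333
sqrt(Sxx*Syy) ≈ 149.381782
r = Sxy / sqrt(Sxx*Syy) = -102.5 / 149.381782 ≈ -0.686161

-0.6862


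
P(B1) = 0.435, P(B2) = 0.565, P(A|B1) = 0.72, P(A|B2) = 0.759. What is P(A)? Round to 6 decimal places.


P(A) = P(A|B1)*P(B1) + P(A|B2)*P(B2)
P(A|B1)*P(B1) = 0.72 * 0.435 = 0.3132
P(A|B2)*P(B2) = 0.759 * 0.565 = 0.428835
P(A) = 0.3132 + 0.428835 = 0.742035

0.742035


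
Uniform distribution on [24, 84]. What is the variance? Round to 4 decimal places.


Var = (b-a)^2 / 12
(b-a)^2 = (84 - 24)^2 = 3600
Var = 3600/12 = 300

300.0000


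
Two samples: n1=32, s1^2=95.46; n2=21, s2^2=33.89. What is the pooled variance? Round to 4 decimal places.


sp^2 = ((n1-1)*s1^2 + (n2-1)*s2^2)/(n1+n2-2)
(n1-1)*s1^2 = 31 * 95.46 = 2959.26
(n2-1)*s2^2 = 20 * 33.89 = 677.8
numerator = 2959.26 + 677.8 = 3637.06
n1+n2-2 = 51
sp^2 = 3637.06 / 51 = 181853/2550 ≈ 71.314902

71.3149


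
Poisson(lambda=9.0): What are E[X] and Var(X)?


E[X] = Var(X) = lambda = 9.0

9.0, 9.0


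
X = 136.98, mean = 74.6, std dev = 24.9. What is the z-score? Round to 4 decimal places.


z = (X - mu) / sigma
X - mu = 136.98 - 74.6 = 62.38
z = 62.38 / 24.9 = 3119/1245 ≈ 2.505221

2.5052


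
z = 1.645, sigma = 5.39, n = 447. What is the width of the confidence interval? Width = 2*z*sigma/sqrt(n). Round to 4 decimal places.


width = 2*z*sigma/sqrt(n)
2*z*sigma = 2 * 1.645 * 5.39 = 17.7331
sqrt(447) ≈ 21.142375
width = 17.7331 / 21.142375 ≈ 0.838747

0.8387


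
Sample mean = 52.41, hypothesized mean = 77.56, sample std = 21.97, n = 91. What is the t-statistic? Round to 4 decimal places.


t = (xbar - mu0) / (s/sqrt(n))
xbar - mu0 = 52.41 - 77.56 = -25.15
sqrt(91) ≈ 9.53939201
s/sqrt(n) = 21.97 / 9.53939201 ≈ 2.30308179
t = -25.15 / 2.30308179 ≈ -10.920151

-10.9202


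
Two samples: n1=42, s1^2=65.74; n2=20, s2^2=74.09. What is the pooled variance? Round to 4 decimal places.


sp^2 = ((n1-1)*s1^2 + (n2-1)*s2^2)/(n1+n2-2)
(n1-1)*s1^2 = 41 * 65.74 = 2695.34
(n2-1)*s2^2 = 19 * 74.09 = 1407.71
numerator = 2695.34 + 1407.71 = 4103.05
n1+n2-2 = 60
sp^2 = 4103.05 / 60 = 82061/1200 ≈ 68.384167

68.3842


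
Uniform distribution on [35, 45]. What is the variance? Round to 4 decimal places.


Var = (b-a)^2 / 12
(b-a)^2 = (45 - 35)^2 = 100
Var = 100/12 ≈ 8.333333

8.3333


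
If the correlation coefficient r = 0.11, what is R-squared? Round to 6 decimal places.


R^2 = r^2 = (0.11)^2 = 0.0121

0.012100


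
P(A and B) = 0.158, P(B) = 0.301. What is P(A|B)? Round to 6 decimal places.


P(A|B) = P(A and B) / P(B) = 0.158 / 0.301 = 158/301 ≈ 0.52491694

0.524917


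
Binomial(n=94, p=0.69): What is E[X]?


E[X] = n*p = 94 * 0.69 = 64.86

64.86


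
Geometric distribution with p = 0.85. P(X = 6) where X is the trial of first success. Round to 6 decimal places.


P = (1-p)^(k-1) * p
(1-p)^(k-1) = 0.15^5 = 0.0000759375
P = 0.0000759375 * 0.85 ≈ 0.00006454688

0.000065


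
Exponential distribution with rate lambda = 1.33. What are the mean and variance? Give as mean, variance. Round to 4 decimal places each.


mean = 1/lam, var = 1/lam^2
mean = 1 / 1.33 = 100/133 ≈ 0.751880
lam^2 = 1.33^2 = 1.7689
var = 1 / 1.7689 ≈ 0.565323

0.7519, 0.5653


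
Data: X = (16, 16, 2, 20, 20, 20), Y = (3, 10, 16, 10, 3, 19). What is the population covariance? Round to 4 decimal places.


Cov = (1/n)*sum((xi-xbar)(yi-ybar))
n = 6, xbar = 94/6 = 47/3 ≈ 15.666667, ybar = 61/6 ≈ 10.166667
sum((xi-xbar)(yi-ybar)) = -227/3 ≈ -75.666667
Cov = -75.666667 / 6 = -227/18 ≈ -12.611111

-12.6111


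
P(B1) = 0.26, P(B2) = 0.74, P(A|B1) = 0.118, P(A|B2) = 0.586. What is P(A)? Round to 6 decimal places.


P(A) = P(A|B1)*P(B1) + P(A|B2)*P(B2)
P(A|B1)*P(B1) = 0.118 * 0.26 = 0.03068
P(A|B2)*P(B2) = 0.586 * 0.74 = 0.43364
P(A) = 0.03068 + 0.43364 = 0.46432

0.464320


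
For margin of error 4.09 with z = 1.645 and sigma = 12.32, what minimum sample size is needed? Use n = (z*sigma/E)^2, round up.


z*sigma/E = 1.645 * 12.32 / 4.09 ≈ 4.955110
(z*sigma/E)^2 ≈ 24.553115
round up: n = 25

25


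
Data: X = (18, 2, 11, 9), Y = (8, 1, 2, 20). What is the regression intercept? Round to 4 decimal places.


a = ybar - b*xbar, where b = sum((xi-xbar)(yi-ybar)) / sum((xi-xbar)^2)
n = 4, xbar = 40/4 = 10, ybar = 31/4 = 7.75
Sxy = sum((xi-xbar)(yi-ybar)) = 38
Sxx = sum((xi-xbar)^2) = 130
b = Sxy / Sxx = 19/65 ≈ 0.292308
a = 7.75 - 0.292308 * 10 = 251/52 ≈ 4.826923

4.8269


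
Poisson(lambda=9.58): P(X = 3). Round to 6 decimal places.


P = e^(-lam) * lam^k / k!
e^(-9.58) ≈ 0.00006909695
lam^k = 9.58^3 = 879.217912
k! = 3! = 6
P = 0.00006909695 * 879.217912 / 6 ≈ 0.010125

0.010125


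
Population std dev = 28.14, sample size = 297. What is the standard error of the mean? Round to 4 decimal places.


SE = sigma / sqrt(n)
sqrt(297) ≈ 17.233688
SE = 28.14 / 17.233688 ≈ 1.632848

1.6328


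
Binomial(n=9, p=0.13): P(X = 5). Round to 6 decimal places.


P = C(n,k) * p^k * (1-p)^(n-k)
C(9,5) = 126
p^k = 0.13^5 = 0.0000371293
(1-p)^(n-k) = 0.87^4 ≈ 0.5728976
P = 126 * 0.0000371293 * 0.5728976 ≈ 0.002680

0.002680


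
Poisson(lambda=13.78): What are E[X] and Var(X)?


E[X] = Var(X) = lambda = 13.78

13.78, 13.78


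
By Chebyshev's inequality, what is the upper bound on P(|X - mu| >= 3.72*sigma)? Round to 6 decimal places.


P <= 1/k^2
k^2 = 3.72^2 = 13.8384
1/k^2 = 1 / 13.8384 = 625/8649 ≈ 0.07226269

0.072263


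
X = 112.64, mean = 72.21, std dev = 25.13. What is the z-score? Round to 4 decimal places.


z = (X - mu) / sigma
X - mu = 112.64 - 72.21 = 40.43
z = 40.43 / 25.13 = 4043/2513 ≈ 1.608834

1.6088


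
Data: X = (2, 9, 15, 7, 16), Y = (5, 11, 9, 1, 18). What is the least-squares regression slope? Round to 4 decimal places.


b = sum((xi-xbar)(yi-ybar)) / sum((xi-xbar)^2)
n = 5, xbar = 49/5 = 9.8, ybar = 44/5 = 8.8
Sxy = sum((xi-xbar)(yi-ybar)) = 107.8
Sxx = sum((xi-xbar)^2) = 134.8
b = Sxy / Sxx = 539/674 ≈ 0.799703

0.7997


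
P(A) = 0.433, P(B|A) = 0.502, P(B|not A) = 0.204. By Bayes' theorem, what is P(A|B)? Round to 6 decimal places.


P(A|B) = P(B|A)*P(A) / P(B), P(B) = P(B|A)*P(A) + P(B|not A)*P(not A)
P(B|A)*P(A) = 0.502 * 0.433 = 0.217366
P(B|not A)*P(not A) = 0.204 * 0.567 = 0.115668
P(B) = 0.217366 + 0.115668 = 0.333034
P(A|B) = 0.217366 / 0.333034 ≈ 0.65268411

0.652684


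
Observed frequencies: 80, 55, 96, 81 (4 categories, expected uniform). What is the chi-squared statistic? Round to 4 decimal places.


chi2 = sum((O-E)^2/E), E = total/4
total = 312, E = 312/4 = 78
(80 - 78)^2 / 78 = 4 / 78 = 2/39 ≈ 0.051282
(55 - 78)^2 / 78 = 529 / 78 = 529/78 ≈ 6.782051
(96 - 78)^2 / 78 = 324 / 78 = 54/13 ≈ 4.153846
(81 - 78)^2 / 78 = 9 / 78 = 3/26 ≈ 0.115385
chi2 = 433/39 ≈ 11.102564

11.1026


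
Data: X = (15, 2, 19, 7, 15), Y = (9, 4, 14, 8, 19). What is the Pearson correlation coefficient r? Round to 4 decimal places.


r = sum((xi-xbar)(yi-ybar)) / sqrt(sum((xi-xbar)^2) * sum((yi-ybar)^2))
n = 5, xbar = 58/5 = 11.6, ybar = 54/5 = 10.8
Sxy = sum((xi-xbar)(yi-ybar)) = 123.6
Sxx = sum((xi-xbar)^2) = 191.2
Syy = sum((yi-ybar)^2) = 134.8
sqrt(Sxx*Syy) ≈ 160.542082
r = Sxy / sqrt(Sxx*Syy) = 123.6 / 160.542082 ≈ 0.769892

0.7699


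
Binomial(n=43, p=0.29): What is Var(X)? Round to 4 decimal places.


Var = n*p*(1-p) = 43 * 0.29 * 0.71 = 8.8537

8.8537


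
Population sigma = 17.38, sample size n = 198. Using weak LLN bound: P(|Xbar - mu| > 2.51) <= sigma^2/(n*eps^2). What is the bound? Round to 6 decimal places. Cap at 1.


bound = min(1, sigma^2/(n*eps^2))
sigma^2 = 17.38^2 = 302.0644
n*eps^2 = 198 * 2.51^2 = 198 * 6.3001 = 1247.4198
sigma^2/(n*eps^2) = 302.0644 / 1247.4198 ≈ 0.24215136

0.242151


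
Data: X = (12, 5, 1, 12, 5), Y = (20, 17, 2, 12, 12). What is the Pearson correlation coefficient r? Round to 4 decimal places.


r = sum((xi-xbar)(yi-ybar)) / sqrt(sum((xi-xbar)^2) * sum((yi-ybar)^2))
n = 5, xbar = 35/5 = 7, ybar = 63/5 = 12.6
Sxy = sum((xi-xbar)(yi-ybar)) = 90
Sxx = sum((xi-xbar)^2) = 94
Syy = sum((yi-ybar)^2) = 187.2
sqrt(Sxx*Syy) ≈ 132.652931
r = Sxy / sqrt(Sxx*Syy) = 90 / 132.652931 ≈ 0.678462

0.6785


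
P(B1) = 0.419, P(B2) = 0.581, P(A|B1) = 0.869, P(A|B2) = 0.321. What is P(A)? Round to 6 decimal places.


P(A) = P(A|B1)*P(B1) + P(A|B2)*P(B2)
P(A|B1)*P(B1) = 0.869 * 0.419 = 0.364111
P(A|B2)*P(B2) = 0.321 * 0.581 = 0.186501
P(A) = 0.364111 + 0.186501 = 0.550612

0.550612


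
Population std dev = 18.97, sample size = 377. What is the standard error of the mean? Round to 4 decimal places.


SE = sigma / sqrt(n)
sqrt(377) ≈ 19.416488
SE = 18.97 / 19.416488 ≈ 0.977005

0.9770


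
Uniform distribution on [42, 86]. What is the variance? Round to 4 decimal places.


Var = (b-a)^2 / 12
(b-a)^2 = (86 - 42)^2 = 1936
Var = 1936/12 ≈ 161.333333

161.3333


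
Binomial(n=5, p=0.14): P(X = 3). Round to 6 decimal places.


P = C(n,k) * p^k * (1-p)^(n-k)
C(5,3) = 10
p^k = 0.14^3 = 0.002744
(1-p)^(n-k) = 0.86^2 = 0.7396
P = 10 * 0.002744 * 0.7396 ≈ 0.020295

0.020295


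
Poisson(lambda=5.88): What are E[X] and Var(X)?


E[X] = Var(X) = lambda = 5.88

5.88, 5.88


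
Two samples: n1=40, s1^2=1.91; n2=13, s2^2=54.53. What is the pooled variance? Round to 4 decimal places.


sp^2 = ((n1-1)*s1^2 + (n2-1)*s2^2)/(n1+n2-2)
(n1-1)*s1^2 = 39 * 1.91 = 74.49
(n2-1)*s2^2 = 12 * 54.53 = 654.36
numerator = 74.49 + 654.36 = 728.85
n1+n2-2 = 51
sp^2 = 728.85 / 51 = 4859/340 ≈ 14.291176

14.2912


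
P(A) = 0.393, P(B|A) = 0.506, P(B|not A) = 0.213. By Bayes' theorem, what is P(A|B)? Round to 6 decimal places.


P(A|B) = P(B|A)*P(A) / P(B), P(B) = P(B|A)*P(A) + P(B|not A)*P(not A)
P(B|A)*P(A) = 0.506 * 0.393 = 0.198858
P(B|not A)*P(not A) = 0.213 * 0.607 = 0.129291
P(B) = 0.198858 + 0.129291 = 0.328149
P(A|B) = 0.198858 / 0.328149 ≈ 0.60599910

0.605999


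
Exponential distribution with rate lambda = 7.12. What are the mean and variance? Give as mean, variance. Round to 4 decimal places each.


mean = 1/lam, var = 1/lam^2
mean = 1 / 7.12 = 25/178 ≈ 0.140449
lam^2 = 7.12^2 = 50.6944
var = 1 / 50.6944 ≈ 0.019726

0.1404, 0.0197


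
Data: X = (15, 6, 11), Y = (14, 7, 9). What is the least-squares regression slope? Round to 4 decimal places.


b = sum((xi-xbar)(yi-ybar)) / sum((xi-xbar)^2)
n = 3, xbar = 32/3 ≈ 10.666667, ybar = 30/3 = 10
Sxy = sum((xi-xbar)(yi-ybar)) = 31
Sxx = sum((xi-xbar)^2) = 122/3 ≈ 40.666667
b = Sxy / Sxx = 93/122 ≈ 0.762295

0.7623


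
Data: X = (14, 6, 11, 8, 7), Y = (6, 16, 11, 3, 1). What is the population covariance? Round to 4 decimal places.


Cov = (1/n)*sum((xi-xbar)(yi-ybar))
n = 5, xbar = 46/5 = 9.2, ybar = 37/5 = 7.4
sum((xi-xbar)(yi-ybar)) = -8.4
Cov = -8.4 / 5 = -1.68

-1.6800


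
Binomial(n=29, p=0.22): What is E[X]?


E[X] = n*p = 29 * 0.22 = 6.38

6.38


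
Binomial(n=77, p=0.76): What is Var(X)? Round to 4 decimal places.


Var = n*p*(1-p) = 77 * 0.76 * 0.24 = 14.0448

14.0448


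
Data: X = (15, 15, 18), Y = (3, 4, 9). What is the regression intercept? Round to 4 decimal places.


a = ybar - b*xbar, where b = sum((xi-xbar)(yi-ybar)) / sum((xi-xbar)^2)
n = 3, xbar = 48/3 = 16, ybar = 16/3 ≈ 5.333333
Sxy = sum((xi-xbar)(yi-ybar)) = 11
Sxx = sum((xi-xbar)^2) = 6
b = Sxy / Sxx = 11/6 ≈ 1.833333
a = 5.333333 - 1.833333 * 16 = -24

-24.0000


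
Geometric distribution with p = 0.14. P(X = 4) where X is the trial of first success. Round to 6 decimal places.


P = (1-p)^(k-1) * p
(1-p)^(k-1) = 0.86^3 = 0.636056
P = 0.636056 * 0.14 = 0.08904784

0.089048


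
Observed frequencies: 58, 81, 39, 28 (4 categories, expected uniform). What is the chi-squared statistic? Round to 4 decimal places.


chi2 = sum((O-E)^2/E), E = total/4
total = 206, E = 206/4 = 51.5
(58 - 51.5)^2 / 51.5 = 42.25 / 51.5 = 169/206 ≈ 0.820388
(81 - 51.5)^2 / 51.5 = 870.25 / 51.5 = 3481/206 ≈ 16.898058
(39 - 51.5)^2 / 51.5 = 156.25 / 51.5 = 625/206 ≈ 3.033981
(28 - 51.5)^2 / 51.5 = 552.25 / 51.5 = 2209/206 ≈ 10.723301
chi2 = 3242/103 ≈ 31.475728

31.4757


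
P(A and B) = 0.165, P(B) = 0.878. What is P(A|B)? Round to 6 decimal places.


P(A|B) = P(A and B) / P(B) = 0.165 / 0.878 = 165/878 ≈ 0.18792711

0.187927


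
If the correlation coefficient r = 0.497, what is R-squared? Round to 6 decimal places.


R^2 = r^2 = (0.497)^2 = 0.247009

0.247009


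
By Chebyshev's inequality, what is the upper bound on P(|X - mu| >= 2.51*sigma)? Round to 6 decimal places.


P <= 1/k^2
k^2 = 2.51^2 = 6.3001
1/k^2 = 1 / 6.3001 ≈ 0.15872764

0.158728


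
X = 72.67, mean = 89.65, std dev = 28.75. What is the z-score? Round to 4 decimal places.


z = (X - mu) / sigma
X - mu = 72.67 - 89.65 = -16.98
z = -16.98 / 28.75 = -1698/2875 ≈ -0.590609

-0.5906


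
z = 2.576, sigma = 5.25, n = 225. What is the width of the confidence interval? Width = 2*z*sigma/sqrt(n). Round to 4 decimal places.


width = 2*z*sigma/sqrt(n)
2*z*sigma = 2 * 2.576 * 5.25 = 27.048
sqrt(225) = 15
width = 27.048 / 15 = 1.8032

1.8032


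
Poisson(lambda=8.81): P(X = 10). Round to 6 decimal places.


P = e^(-lam) * lam^k / k!
e^(-8.81) ≈ 0.0001492333
lam^k = 8.81^10 ≈ 2816819925.200366
k! = 10! = 3628800
P = 0.0001492333 * 2816819925.200366 / 3628800 ≈ 0.115841

0.115841


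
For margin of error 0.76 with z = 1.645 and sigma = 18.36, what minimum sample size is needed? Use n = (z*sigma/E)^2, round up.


z*sigma/E = 1.645 * 18.36 / 0.76 = 151011/3800 ≈ 39.739737
(z*sigma/E)^2 ≈ 1579.246684
round up: n = 1580

1580


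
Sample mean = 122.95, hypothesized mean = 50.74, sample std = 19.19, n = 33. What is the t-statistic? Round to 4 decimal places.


t = (xbar - mu0) / (s/sqrt(n))
xbar - mu0 = 122.95 - 50.74 = 72.21
sqrt(33) ≈ 5.74456265
s/sqrt(n) = 19.19 / 5.74456265 ≈ 3.34055022
t = 72.21 / 3.34055022 ≈ 21.616200

21.6162


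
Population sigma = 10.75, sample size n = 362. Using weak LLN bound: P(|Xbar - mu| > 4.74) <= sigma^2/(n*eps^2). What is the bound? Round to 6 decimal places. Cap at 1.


bound = min(1, sigma^2/(n*eps^2))
sigma^2 = 10.75^2 = 115.5625
n*eps^2 = 362 * 4.74^2 = 362 * 22.4676 = 8133.2712
sigma^2/(n*eps^2) = 115.5625 / 8133.2712 ≈ 0.01420861

0.014209


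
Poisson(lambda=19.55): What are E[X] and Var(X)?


E[X] = Var(X) = lambda = 19.55

19.55, 19.55


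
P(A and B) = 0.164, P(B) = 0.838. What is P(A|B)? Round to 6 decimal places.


P(A|B) = P(A and B) / P(B) = 0.164 / 0.838 = 82/419 ≈ 0.19570406

0.195704


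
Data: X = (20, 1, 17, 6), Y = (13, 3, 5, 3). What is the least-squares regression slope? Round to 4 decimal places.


b = sum((xi-xbar)(yi-ybar)) / sum((xi-xbar)^2)
n = 4, xbar = 44/4 = 11, ybar = 24/4 = 6
Sxy = sum((xi-xbar)(yi-ybar)) = 102
Sxx = sum((xi-xbar)^2) = 242
b = Sxy / Sxx = 51/121 ≈ 0.421488

0.4215


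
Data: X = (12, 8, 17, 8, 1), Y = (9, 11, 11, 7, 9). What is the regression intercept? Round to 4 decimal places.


a = ybar - b*xbar, where b = sum((xi-xbar)(yi-ybar)) / sum((xi-xbar)^2)
n = 5, xbar = 46/5 = 9.2, ybar = 47/5 = 9.4
Sxy = sum((xi-xbar)(yi-ybar)) = 15.6
Sxx = sum((xi-xbar)^2) = 138.8
b = Sxy / Sxx = 39/347 ≈ 0.112392
a = 9.4 - 0.112392 * 9.2 = 2903/347 ≈ 8.365994

8.3660


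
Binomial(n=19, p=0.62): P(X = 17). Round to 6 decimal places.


P = C(n,k) * p^k * (1-p)^(n-k)
C(19,17) = 171
p^k = 0.62^17 ≈ 0.0002955689
(1-p)^(n-k) = 0.38^2 = 0.1444
P = 171 * 0.0002955689 * 0.1444 ≈ 0.007298

0.007298


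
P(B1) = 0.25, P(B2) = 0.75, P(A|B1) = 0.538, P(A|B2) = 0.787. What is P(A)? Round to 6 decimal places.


P(A) = P(A|B1)*P(B1) + P(A|B2)*P(B2)
P(A|B1)*P(B1) = 0.538 * 0.25 = 0.1345
P(A|B2)*P(B2) = 0.787 * 0.75 = 0.59025
P(A) = 0.1345 + 0.59025 = 0.72475

0.724750


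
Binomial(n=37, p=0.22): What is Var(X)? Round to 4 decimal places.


Var = n*p*(1-p) = 37 * 0.22 * 0.78 = 6.3492

6.3492


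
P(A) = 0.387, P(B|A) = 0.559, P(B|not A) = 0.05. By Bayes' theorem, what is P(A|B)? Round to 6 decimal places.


P(A|B) = P(B|A)*P(A) / P(B), P(B) = P(B|A)*P(A) + P(B|not A)*P(not A)
P(B|A)*P(A) = 0.559 * 0.387 = 0.216333
P(B|not A)*P(not A) = 0.05 * 0.613 = 0.03065
P(B) = 0.216333 + 0.03065 = 0.246983
P(A|B) = 0.216333 / 0.246983 ≈ 0.87590239

0.875902


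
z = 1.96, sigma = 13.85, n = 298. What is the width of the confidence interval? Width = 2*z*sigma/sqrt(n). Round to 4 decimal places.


width = 2*z*sigma/sqrt(n)
2*z*sigma = 2 * 1.96 * 13.85 = 54.292
sqrt(298) ≈ 17.262677
width = 54.292 / 17.262677 ≈ 3.145051

3.1451


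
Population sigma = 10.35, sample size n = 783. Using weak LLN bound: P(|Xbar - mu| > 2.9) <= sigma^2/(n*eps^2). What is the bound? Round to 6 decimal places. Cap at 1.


bound = min(1, sigma^2/(n*eps^2))
sigma^2 = 10.35^2 = 107.1225
n*eps^2 = 783 * 2.9^2 = 783 * 8.41 = 6585.03
sigma^2/(n*eps^2) = 107.1225 / 6585.03 ≈ 0.01626758

0.016268


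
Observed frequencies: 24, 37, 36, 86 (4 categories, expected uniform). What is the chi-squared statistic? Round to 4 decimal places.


chi2 = sum((O-E)^2/E), E = total/4
total = 183, E = 183/4 = 45.75
(24 - 45.75)^2 / 45.75 = 473.0625 / 45.75 = 2523/244 ≈ 10.340164
(37 - 45.75)^2 / 45.75 = 76.5625 / 45.75 = 1225/732 ≈ 1.673497
(36 - 45.75)^2 / 45.75 = 95.0625 / 45.75 = 507/244 ≈ 2.077869
(86 - 45.75)^2 / 45.75 = 1620.0625 / 45.75 = 25921/732 ≈ 35.411202
chi2 = 9059/183 ≈ 49.502732

49.5027


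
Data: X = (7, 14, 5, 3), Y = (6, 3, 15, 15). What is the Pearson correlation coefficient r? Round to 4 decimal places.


r = sum((xi-xbar)(yi-ybar)) / sqrt(sum((xi-xbar)^2) * sum((yi-ybar)^2))
n = 4, xbar = 29/4 = 7.25, ybar = 39/4 = 9.75
Sxy = sum((xi-xbar)(yi-ybar)) = -78.75
Sxx = sum((xi-xbar)^2) = 68.75
Syy = sum((yi-ybar)^2) = 114.75
sqrt(Sxx*Syy) ≈ 88.820395
r = Sxy / sqrt(Sxx*Syy) = -78.75 / 88.820395 ≈ -0.886621

-0.8866


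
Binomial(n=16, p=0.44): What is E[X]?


E[X] = n*p = 16 * 0.44 = 7.04

7.04


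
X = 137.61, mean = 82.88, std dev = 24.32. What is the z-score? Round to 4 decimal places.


z = (X - mu) / sigma
X - mu = 137.61 - 82.88 = 54.73
z = 54.73 / 24.32 = 5473/2432 ≈ 2.250411

2.2504


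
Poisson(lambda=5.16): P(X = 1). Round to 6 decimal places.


P = e^(-lam) * lam^k / k!
e^(-5.16) ≈ 0.005741700
lam^k = 5.16^1 = 5.16
k! = 1! = 1
P = 0.005741700 * 5.16 / 1 ≈ 0.029627

0.029627


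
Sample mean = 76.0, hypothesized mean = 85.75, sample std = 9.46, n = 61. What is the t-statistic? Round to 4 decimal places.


t = (xbar - mu0) / (s/sqrt(n))
xbar - mu0 = 76.0 - 85.75 = -9.75
sqrt(61) ≈ 7.81024968
s/sqrt(n) = 9.46 / 7.81024968 ≈ 1.21122888
t = -9.75 / 1.21122888 ≈ -8.049676

-8.0497


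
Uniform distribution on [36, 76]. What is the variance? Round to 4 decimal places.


Var = (b-a)^2 / 12
(b-a)^2 = (76 - 36)^2 = 1600
Var = 1600/12 ≈ 133.333333

133.3333


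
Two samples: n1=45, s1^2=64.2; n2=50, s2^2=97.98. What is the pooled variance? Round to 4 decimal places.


sp^2 = ((n1-1)*s1^2 + (n2-1)*s2^2)/(n1+n2-2)
(n1-1)*s1^2 = 44 * 64.2 = 2824.8
(n2-1)*s2^2 = 49 * 97.98 = 4801.02
numerator = 2824.8 + 4801.02 = 7625.82
n1+n2-2 = 93
sp^2 = 7625.82 / 93 = 127097/1550 ≈ 81.998065

81.9981


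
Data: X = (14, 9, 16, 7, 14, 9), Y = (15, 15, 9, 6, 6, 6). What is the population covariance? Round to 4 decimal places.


Cov = (1/n)*sum((xi-xbar)(yi-ybar))
n = 6, xbar = 69/6 = 11.5, ybar = 57/6 = 9.5
sum((xi-xbar)(yi-ybar)) = 13.5
Cov = 13.5 / 6 = 2.25

2.2500


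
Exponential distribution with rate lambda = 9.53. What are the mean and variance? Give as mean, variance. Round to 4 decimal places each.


mean = 1/lam, var = 1/lam^2
mean = 1 / 9.53 = 100/953 ≈ 0.104932
lam^2 = 9.53^2 = 90.8209
var = 1 / 90.8209 ≈ 0.011011

0.1049, 0.0110


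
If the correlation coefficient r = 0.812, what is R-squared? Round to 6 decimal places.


R^2 = r^2 = (0.812)^2 = 0.659344

0.659344


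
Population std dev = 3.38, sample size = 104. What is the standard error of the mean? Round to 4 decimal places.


SE = sigma / sqrt(n)
sqrt(104) ≈ 10.198039
SE = 3.38 / 10.198039 ≈ 0.331436

0.3314


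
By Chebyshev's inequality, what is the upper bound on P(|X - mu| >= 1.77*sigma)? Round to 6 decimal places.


P <= 1/k^2
k^2 = 1.77^2 = 3.1329
1/k^2 = 1 / 3.1329 ≈ 0.31919308

0.319193


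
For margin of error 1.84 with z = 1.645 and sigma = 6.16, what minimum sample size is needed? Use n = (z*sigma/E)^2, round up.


z*sigma/E = 1.645 * 6.16 / 1.84 = 25333/4600 ≈ 5.507174
(z*sigma/E)^2 ≈ 30.328965
round up: n = 31

31


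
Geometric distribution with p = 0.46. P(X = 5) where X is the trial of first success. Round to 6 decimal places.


P = (1-p)^(k-1) * p
(1-p)^(k-1) = 0.54^4 = 0.08503056
P = 0.08503056 * 0.46 ≈ 0.03911406

0.039114


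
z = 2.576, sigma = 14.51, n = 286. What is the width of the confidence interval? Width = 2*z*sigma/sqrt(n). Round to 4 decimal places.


width = 2*z*sigma/sqrt(n)
2*z*sigma = 2 * 2.576 * 14.51 = 74.75552
sqrt(286) ≈ 16.911535
width = 74.75552 / 16.911535 ≈ 4.420387

4.4204


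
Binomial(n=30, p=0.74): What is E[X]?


E[X] = n*p = 30 * 0.74 = 22.2

22.2


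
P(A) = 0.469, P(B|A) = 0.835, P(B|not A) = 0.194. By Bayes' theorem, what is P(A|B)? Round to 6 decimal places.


P(A|B) = P(B|A)*P(A) / P(B), P(B) = P(B|A)*P(A) + P(B|not A)*P(not A)
P(B|A)*P(A) = 0.835 * 0.469 = 0.391615
P(B|not A)*P(not A) = 0.194 * 0.531 = 0.103014
P(B) = 0.391615 + 0.103014 = 0.494629
P(A|B) = 0.391615 / 0.494629 ≈ 0.79173482

0.791735


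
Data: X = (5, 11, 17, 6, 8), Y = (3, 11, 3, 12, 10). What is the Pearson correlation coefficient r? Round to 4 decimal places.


r = sum((xi-xbar)(yi-ybar)) / sqrt(sum((xi-xbar)^2) * sum((yi-ybar)^2))
n = 5, xbar = 47/5 = 9.4, ybar = 39/5 = 7.8
Sxy = sum((xi-xbar)(yi-ybar)) = -27.6
Sxx = sum((xi-xbar)^2) = 93.2
Syy = sum((yi-ybar)^2) = 78.8
sqrt(Sxx*Syy) ≈ 85.698075
r = Sxy / sqrt(Sxx*Syy) = -27.6 / 85.698075 ≈ -0.322061

-0.3221


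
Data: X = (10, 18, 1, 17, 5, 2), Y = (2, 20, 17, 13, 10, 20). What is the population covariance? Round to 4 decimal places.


Cov = (1/n)*sum((xi-xbar)(yi-ybar))
n = 6, xbar = 53/6 ≈ 8.833333, ybar = 82/6 = 41/3 ≈ 13.666667
sum((xi-xbar)(yi-ybar)) = -49/3 ≈ -16.333333
Cov = -16.333333 / 6 = -49/18 ≈ -2.722222

-2.7222


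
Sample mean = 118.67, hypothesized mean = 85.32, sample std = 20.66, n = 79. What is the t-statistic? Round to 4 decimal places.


t = (xbar - mu0) / (s/sqrt(n))
xbar - mu0 = 118.67 - 85.32 = 33.35
sqrt(79) ≈ 8.88819442
s/sqrt(n) = 20.66 / 8.88819442 ≈ 2.32443160
t = 33.35 / 2.32443160 ≈ 14.347594

14.3476


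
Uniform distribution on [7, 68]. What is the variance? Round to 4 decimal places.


Var = (b-a)^2 / 12
(b-a)^2 = (68 - 7)^2 = 3721
Var = 3721/12 ≈ 310.083333

310.0833


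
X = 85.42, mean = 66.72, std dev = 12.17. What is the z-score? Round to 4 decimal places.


z = (X - mu) / sigma
X - mu = 85.42 - 66.72 = 18.7
z = 18.7 / 12.17 = 1870/1217 ≈ 1.536565

1.5366


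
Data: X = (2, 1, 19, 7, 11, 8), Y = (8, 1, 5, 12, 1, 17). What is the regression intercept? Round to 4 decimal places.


a = ybar - b*xbar, where b = sum((xi-xbar)(yi-ybar)) / sum((xi-xbar)^2)
n = 6, xbar = 48/6 = 8, ybar = 44/6 = 22/3 ≈ 7.333333
Sxy = sum((xi-xbar)(yi-ybar)) = -9
Sxx = sum((xi-xbar)^2) = 216
b = Sxy / Sxx = -1/24 ≈ -0.041667
a = 7.333333 - (-0.041667) * 8 = 23/3 ≈ 7.666667

7.6667


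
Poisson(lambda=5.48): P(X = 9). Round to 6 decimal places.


P = e^(-lam) * lam^k / k!
e^(-5.48) ≈ 0.004169330
lam^k = 5.48^9 ≈ 4456819.302222
k! = 9! = 362880
P = 0.004169330 * 4456819.302222 / 362880 ≈ 0.051207

0.051207


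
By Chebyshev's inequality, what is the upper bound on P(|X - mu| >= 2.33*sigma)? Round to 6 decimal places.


P <= 1/k^2
k^2 = 2.33^2 = 5.4289
1/k^2 = 1 / 5.4289 ≈ 0.18419938

0.184199


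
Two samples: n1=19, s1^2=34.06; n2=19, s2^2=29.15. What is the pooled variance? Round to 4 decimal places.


sp^2 = ((n1-1)*s1^2 + (n2-1)*s2^2)/(n1+n2-2)
(n1-1)*s1^2 = 18 * 34.06 = 613.08
(n2-1)*s2^2 = 18 * 29.15 = 524.7
numerator = 613.08 + 524.7 = 1137.78
n1+n2-2 = 36
sp^2 = 1137.78 / 36 = 31.605

31.6050


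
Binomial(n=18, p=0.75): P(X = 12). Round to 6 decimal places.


P = C(n,k) * p^k * (1-p)^(n-k)
C(18,12) = 18564
p^k = 0.75^12 ≈ 0.03167635
(1-p)^(n-k) = 0.25^6 = 1/4096 ≈ 0.0002441406
P = 18564 * 0.03167635 * 0.0002441406 ≈ 0.143564

0.143564


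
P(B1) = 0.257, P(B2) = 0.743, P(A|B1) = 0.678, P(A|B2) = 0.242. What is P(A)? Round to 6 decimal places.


P(A) = P(A|B1)*P(B1) + P(A|B2)*P(B2)
P(A|B1)*P(B1) = 0.678 * 0.257 = 0.174246
P(A|B2)*P(B2) = 0.242 * 0.743 = 0.179806
P(A) = 0.174246 + 0.179806 = 0.354052

0.354052


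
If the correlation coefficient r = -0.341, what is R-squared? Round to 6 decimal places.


R^2 = r^2 = (-0.341)^2 = 0.116281

0.116281


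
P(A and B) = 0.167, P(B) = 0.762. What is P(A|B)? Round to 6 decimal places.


P(A|B) = P(A and B) / P(B) = 0.167 / 0.762 = 167/762 ≈ 0.21916010

0.219160


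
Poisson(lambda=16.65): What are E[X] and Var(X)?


E[X] = Var(X) = lambda = 16.65

16.65, 16.65


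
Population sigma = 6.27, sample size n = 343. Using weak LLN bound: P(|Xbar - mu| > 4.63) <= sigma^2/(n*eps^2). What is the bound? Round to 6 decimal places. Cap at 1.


bound = min(1, sigma^2/(n*eps^2))
sigma^2 = 6.27^2 = 39.3129
n*eps^2 = 343 * 4.63^2 = 343 * 21.4369 = 7352.8567
sigma^2/(n*eps^2) = 39.3129 / 7352.8567 ≈ 0.00534662

0.005347


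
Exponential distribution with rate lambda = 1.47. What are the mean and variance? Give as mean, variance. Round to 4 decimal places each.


mean = 1/lam, var = 1/lam^2
mean = 1 / 1.47 = 100/147 ≈ 0.680272
lam^2 = 1.47^2 = 2.1609
var = 1 / 2.1609 ≈ 0.462770

0.6803, 0.4628


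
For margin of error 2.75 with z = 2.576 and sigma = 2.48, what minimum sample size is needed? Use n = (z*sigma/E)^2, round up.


z*sigma/E = 2.576 * 2.48 / 2.75 ≈ 2.323084
(z*sigma/E)^2 ≈ 5.396718
round up: n = 6

6


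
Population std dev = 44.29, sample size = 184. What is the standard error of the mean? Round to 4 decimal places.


SE = sigma / sqrt(n)
sqrt(184) ≈ 13.564660
SE = 44.29 / 13.564660 ≈ 3.265102

3.2651


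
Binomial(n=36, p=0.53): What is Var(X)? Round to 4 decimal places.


Var = n*p*(1-p) = 36 * 0.53 * 0.47 = 8.9676

8.9676


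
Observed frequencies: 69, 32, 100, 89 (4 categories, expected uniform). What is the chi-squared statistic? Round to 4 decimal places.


chi2 = sum((O-E)^2/E), E = total/4
total = 290, E = 290/4 = 72.5
(69 - 72.5)^2 / 72.5 = 12.25 / 72.5 = 49/290 ≈ 0.168966
(32 - 72.5)^2 / 72.5 = 1640.25 / 72.5 = 6561/290 ≈ 22.624138
(100 - 72.5)^2 / 72.5 = 756.25 / 72.5 = 605/58 ≈ 10.431034
(89 - 72.5)^2 / 72.5 = 272.25 / 72.5 = 1089/290 ≈ 3.755172
chi2 = 5362/145 ≈ 36.979310

36.9793


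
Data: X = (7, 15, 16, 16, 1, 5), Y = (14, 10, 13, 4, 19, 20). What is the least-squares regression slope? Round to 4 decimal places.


b = sum((xi-xbar)(yi-ybar)) / sum((xi-xbar)^2)
n = 6, xbar = 60/6 = 10, ybar = 80/6 = 40/3 ≈ 13.333333
Sxy = sum((xi-xbar)(yi-ybar)) = -161
Sxx = sum((xi-xbar)^2) = 212
b = Sxy / Sxx = -161/212 ≈ -0.759434

-0.7594


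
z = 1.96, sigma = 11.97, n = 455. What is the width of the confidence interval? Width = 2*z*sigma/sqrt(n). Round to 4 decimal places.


width = 2*z*sigma/sqrt(n)
2*z*sigma = 2 * 1.96 * 11.97 = 46.9224
sqrt(455) ≈ 21.330729
width = 46.9224 / 21.330729 ≈ 2.199756

2.1998


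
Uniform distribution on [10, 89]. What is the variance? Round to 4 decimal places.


Var = (b-a)^2 / 12
(b-a)^2 = (89 - 10)^2 = 6241
Var = 6241/12 ≈ 520.083333

520.0833


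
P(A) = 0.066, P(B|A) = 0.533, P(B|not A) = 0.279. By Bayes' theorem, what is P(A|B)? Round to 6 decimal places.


P(A|B) = P(B|A)*P(A) / P(B), P(B) = P(B|A)*P(A) + P(B|not A)*P(not A)
P(B|A)*P(A) = 0.533 * 0.066 = 0.035178
P(B|not A)*P(not A) = 0.279 * 0.934 = 0.260586
P(B) = 0.035178 + 0.260586 = 0.295764
P(A|B) = 0.035178 / 0.295764 ≈ 0.11893942

0.118939


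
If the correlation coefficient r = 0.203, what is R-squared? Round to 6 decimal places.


R^2 = r^2 = (0.203)^2 = 0.041209

0.041209


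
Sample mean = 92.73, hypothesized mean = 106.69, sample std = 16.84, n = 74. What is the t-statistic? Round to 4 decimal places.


t = (xbar - mu0) / (s/sqrt(n))
xbar - mu0 = 92.73 - 106.69 = -13.96
sqrt(74) ≈ 8.60232527
s/sqrt(n) = 16.84 / 8.60232527 ≈ 1.95761024
t = -13.96 / 1.95761024 ≈ -7.131144

-7.1311
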